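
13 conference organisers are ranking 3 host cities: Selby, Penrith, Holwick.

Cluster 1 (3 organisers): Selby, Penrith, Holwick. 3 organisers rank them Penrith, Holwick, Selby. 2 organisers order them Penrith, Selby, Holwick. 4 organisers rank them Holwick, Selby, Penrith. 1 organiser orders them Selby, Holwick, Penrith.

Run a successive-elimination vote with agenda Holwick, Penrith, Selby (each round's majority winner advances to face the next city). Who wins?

Round 1: Holwick vs Penrith — 5–8, Penrith advances.
Round 2: Penrith vs Selby — 5–8, Selby advances.
The agenda winner is Selby.

Selby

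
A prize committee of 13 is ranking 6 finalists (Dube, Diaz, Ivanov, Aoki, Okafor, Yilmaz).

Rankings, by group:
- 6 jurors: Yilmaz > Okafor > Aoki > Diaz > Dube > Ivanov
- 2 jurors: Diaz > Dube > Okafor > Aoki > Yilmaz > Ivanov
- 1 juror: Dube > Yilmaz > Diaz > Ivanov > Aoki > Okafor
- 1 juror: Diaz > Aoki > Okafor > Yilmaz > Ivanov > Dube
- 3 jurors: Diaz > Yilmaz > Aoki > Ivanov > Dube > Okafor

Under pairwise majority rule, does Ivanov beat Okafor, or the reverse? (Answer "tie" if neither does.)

Okafor

Ballots ranking Ivanov above Okafor: 1 + 3 = 4.
Ballots ranking Okafor above Ivanov: 13 − 4 = 9.
Okafor wins the head-to-head 9–4.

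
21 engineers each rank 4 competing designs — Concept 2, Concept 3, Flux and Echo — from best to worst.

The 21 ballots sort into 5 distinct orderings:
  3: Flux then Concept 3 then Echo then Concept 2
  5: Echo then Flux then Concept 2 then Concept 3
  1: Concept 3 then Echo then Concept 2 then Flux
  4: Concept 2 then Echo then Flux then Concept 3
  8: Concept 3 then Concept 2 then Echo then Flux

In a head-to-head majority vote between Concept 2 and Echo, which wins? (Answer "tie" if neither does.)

Concept 2

Ballots ranking Concept 2 above Echo: 4 + 8 = 12.
Ballots ranking Echo above Concept 2: 21 − 12 = 9.
Concept 2 wins the head-to-head 12–9.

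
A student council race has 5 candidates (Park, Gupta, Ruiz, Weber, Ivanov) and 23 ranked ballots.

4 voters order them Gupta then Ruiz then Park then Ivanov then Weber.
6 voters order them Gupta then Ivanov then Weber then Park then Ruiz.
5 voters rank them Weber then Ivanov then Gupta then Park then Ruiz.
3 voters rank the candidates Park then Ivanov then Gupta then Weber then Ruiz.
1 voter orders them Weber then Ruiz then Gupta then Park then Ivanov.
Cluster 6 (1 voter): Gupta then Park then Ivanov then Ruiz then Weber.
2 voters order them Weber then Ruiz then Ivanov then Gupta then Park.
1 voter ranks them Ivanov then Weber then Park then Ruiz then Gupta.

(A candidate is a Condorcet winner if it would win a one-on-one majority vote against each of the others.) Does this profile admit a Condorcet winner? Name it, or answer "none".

Pairwise majorities:
Park vs Gupta: Gupta wins 19–4.
Park–Ruiz: Park 16–7.
Park–Weber: Weber 15–8.
Park vs Ivanov: Ivanov, 14–9.
Gupta vs Ruiz: Gupta wins 19–4.
Gupta–Weber: Gupta 14–9.
Gupta vs Ivanov: Gupta wins 12–11.
Ruiz vs Weber: Weber, 18–5.
Ruiz–Ivanov: Ivanov 16–7.
Weber–Ivanov: Ivanov 15–8.
Only Gupta has no losses; Gupta is the Condorcet winner.

Gupta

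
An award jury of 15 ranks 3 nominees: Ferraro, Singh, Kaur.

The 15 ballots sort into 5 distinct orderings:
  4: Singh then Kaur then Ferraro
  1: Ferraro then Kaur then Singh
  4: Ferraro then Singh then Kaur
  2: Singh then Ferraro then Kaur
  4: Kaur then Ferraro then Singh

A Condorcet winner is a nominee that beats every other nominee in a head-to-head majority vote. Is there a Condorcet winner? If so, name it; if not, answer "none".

Head-to-head results (15 jurors):
Ferraro vs Singh: Ferraro preferred on 1+4+4 = 9 ballots; Ferraro wins 9–6.
Ferraro vs Kaur: Ferraro is ranked higher on 1+4+2 = 7 ballots, Kaur on 8. Kaur wins 8–7.
Singh vs Kaur: 4+4+2 = 10 for Singh, 5 for Kaur — Singh by 10–5.
Every nominee loses at least once (Ferraro loses to Kaur; Singh loses to Ferraro; Kaur loses to Singh). The majority relation contains the cycle Ferraro → Singh → Kaur → Ferraro, so there is no Condorcet winner.

none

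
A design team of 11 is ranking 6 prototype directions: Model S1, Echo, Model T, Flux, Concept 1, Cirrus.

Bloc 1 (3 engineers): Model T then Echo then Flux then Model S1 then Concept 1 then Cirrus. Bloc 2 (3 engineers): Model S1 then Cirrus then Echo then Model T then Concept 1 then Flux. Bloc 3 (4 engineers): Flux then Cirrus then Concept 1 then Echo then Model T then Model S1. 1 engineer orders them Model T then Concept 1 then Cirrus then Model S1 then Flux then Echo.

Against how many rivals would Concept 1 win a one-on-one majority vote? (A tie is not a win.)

Concept 1 against each rival (11 engineers):
Concept 1 vs Model S1: 4+1 = 5 for Concept 1, 6 for Model S1 — Model S1 by 6–5.
Concept 1–Echo: Echo 6–5.
Concept 1 vs Model T: Model T wins 7–4.
Concept 1 vs Flux: 3+1 = 4 for Concept 1, 7 for Flux — Flux by 7–4.
Concept 1–Cirrus: Cirrus 7–4.
Concept 1 beats no one; loses to Model S1, Echo, Model T, Flux, Cirrus — 0 pairwise wins.

0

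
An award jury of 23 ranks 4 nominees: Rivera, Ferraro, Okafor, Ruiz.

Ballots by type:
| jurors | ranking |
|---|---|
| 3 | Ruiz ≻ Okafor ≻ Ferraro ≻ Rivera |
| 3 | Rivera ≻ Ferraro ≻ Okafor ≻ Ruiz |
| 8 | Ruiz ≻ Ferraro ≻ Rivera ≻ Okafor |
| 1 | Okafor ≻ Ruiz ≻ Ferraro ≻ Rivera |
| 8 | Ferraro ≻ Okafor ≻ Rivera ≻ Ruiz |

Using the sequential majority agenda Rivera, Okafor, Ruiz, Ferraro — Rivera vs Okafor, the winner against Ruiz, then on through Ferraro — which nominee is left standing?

Round 1: Rivera vs Okafor — 11–12, Okafor advances.
Round 2: Okafor vs Ruiz — 12–11, Okafor advances.
Round 3: Okafor vs Ferraro — 4–19, Ferraro advances.
The agenda winner is Ferraro.

Ferraro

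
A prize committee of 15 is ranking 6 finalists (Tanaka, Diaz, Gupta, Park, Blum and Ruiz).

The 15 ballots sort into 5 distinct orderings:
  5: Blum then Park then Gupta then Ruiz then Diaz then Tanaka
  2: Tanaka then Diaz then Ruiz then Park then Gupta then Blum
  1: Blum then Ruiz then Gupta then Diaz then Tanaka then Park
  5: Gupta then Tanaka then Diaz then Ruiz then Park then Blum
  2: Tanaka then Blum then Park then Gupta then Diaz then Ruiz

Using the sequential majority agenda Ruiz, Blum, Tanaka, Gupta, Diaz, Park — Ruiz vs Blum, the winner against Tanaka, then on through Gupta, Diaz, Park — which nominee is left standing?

Park

Round 1: Ruiz vs Blum — 7–8, Blum advances.
Round 2: Blum vs Tanaka — 6–9, Tanaka advances.
Round 3: Tanaka vs Gupta — 4–11, Gupta advances.
Round 4: Gupta vs Diaz — 13–2, Gupta advances.
Round 5: Gupta vs Park — 6–9, Park advances.
Park survives the agenda.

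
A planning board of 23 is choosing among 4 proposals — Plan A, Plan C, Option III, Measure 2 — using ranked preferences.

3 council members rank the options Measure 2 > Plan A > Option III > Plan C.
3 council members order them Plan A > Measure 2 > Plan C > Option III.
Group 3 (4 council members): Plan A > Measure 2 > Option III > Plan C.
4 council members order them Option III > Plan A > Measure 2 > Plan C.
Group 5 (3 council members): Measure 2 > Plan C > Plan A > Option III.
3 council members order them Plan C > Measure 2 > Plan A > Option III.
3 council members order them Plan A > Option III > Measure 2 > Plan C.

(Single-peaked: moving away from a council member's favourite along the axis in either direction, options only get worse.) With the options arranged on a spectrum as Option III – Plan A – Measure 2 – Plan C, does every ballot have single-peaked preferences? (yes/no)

yes

Axis positions: Option III=1, Plan A=2, Measure 2=3, Plan C=4.
Group 1 (peak Measure 2 at position 3): ranking walks positions 3-2-1-4, expanding outward from the peak — single-peaked.
Group 2 (peak Plan A at position 2): ranking walks positions 2-3-4-1, expanding outward from the peak — single-peaked.
Group 3 (peak Plan A at position 2): ranking walks positions 2-3-1-4, expanding outward from the peak — single-peaked.
Group 4 (peak Option III at position 1): ranking walks positions 1-2-3-4, expanding outward from the peak — single-peaked.
Group 5 (peak Measure 2 at position 3): ranking walks positions 3-4-2-1, expanding outward from the peak — single-peaked.
Group 6 (peak Plan C at position 4): ranking walks positions 4-3-2-1, expanding outward from the peak — single-peaked.
Group 7 (peak Plan A at position 2): ranking walks positions 2-1-3-4, expanding outward from the peak — single-peaked.
Every ranking is single-peaked on this axis.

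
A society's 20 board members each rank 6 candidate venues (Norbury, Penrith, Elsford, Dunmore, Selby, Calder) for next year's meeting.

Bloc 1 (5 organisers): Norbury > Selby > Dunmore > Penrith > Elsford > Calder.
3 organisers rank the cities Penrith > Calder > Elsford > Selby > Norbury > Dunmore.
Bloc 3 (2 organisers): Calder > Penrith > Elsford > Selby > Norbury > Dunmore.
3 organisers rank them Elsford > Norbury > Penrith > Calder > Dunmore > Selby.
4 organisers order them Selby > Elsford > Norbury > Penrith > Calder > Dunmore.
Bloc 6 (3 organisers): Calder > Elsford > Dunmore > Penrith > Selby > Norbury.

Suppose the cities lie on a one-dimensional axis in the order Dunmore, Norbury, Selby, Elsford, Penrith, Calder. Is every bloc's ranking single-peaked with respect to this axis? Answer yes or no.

Axis positions: Dunmore=1, Norbury=2, Selby=3, Elsford=4, Penrith=5, Calder=6.
Bloc 1: ranking walks positions 2-3-1-5-4-6; Penrith is ranked above Elsford even though Elsford lies between Penrith and the peak Norbury on the axis — preferences dip and rise again. Not single-peaked.
Bloc 2 (peak Penrith at position 5): ranking walks positions 5-6-4-3-2-1, expanding outward from the peak — single-peaked.
Bloc 3 (peak Calder at position 6): ranking walks positions 6-5-4-3-2-1, expanding outward from the peak — single-peaked.
Bloc 4: ranking walks positions 4-2-5-6-1-3; Norbury is ranked above Selby even though Selby lies between Norbury and the peak Elsford on the axis — preferences dip and rise again. Not single-peaked.
Bloc 5 (peak Selby at position 3): ranking walks positions 3-4-2-5-6-1, expanding outward from the peak — single-peaked.
Bloc 6: ranking walks positions 6-4-1-5-3-2; Elsford is ranked above Penrith even though Penrith lies between Elsford and the peak Calder on the axis — preferences dip and rise again. Not single-peaked.
Bloc 1 violates single-peakedness, so the profile is not single-peaked on this axis.

no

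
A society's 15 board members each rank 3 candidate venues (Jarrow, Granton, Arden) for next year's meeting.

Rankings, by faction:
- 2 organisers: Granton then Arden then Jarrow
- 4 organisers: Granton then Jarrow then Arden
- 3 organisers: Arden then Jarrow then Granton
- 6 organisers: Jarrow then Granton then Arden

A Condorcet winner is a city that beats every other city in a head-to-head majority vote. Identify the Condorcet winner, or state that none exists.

Jarrow

Check each pair by majority over 15 ballots:
Jarrow vs Granton: 3+6 = 9 for Jarrow, 6 for Granton — Jarrow by 9–6.
Jarrow vs Arden: Jarrow is ranked higher on 4+6 = 10 ballots, Arden on 5. Jarrow wins 10–5.
Granton vs Arden: Granton preferred on 2+4+6 = 12 ballots; Granton wins 12–3.
Only Jarrow has no losses; Jarrow is the Condorcet winner.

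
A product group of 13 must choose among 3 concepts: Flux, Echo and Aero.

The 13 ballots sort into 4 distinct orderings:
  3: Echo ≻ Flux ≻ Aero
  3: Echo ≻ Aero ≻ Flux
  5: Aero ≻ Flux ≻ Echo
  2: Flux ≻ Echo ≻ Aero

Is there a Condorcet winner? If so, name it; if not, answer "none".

none

Check each pair by majority over 13 ballots:
Flux vs Echo: 5+2 = 7 for Flux, 6 for Echo — Flux by 7–6.
Flux vs Aero: Flux preferred on 3+2 = 5 ballots; Aero wins 8–5.
Echo vs Aero: 3+3+2 = 8 for Echo, 5 for Aero — Echo by 8–5.
No design is unbeaten: Flux loses to Aero; Echo loses to Flux; Aero loses to Echo. In particular Flux > Echo > Aero > Flux is a majority cycle — no Condorcet winner exists.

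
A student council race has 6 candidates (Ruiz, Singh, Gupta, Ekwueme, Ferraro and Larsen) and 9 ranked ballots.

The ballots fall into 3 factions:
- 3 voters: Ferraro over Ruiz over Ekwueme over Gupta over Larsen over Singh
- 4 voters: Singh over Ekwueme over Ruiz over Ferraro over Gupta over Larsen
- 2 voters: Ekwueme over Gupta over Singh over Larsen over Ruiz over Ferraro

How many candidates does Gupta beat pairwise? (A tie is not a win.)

Gupta against each rival (9 voters):
Gupta vs Ruiz: 2 for Gupta, 7 for Ruiz — Ruiz by 7–2.
Gupta vs Singh: Gupta wins 5–4.
Gupta vs Ekwueme: Ekwueme wins 9–0.
Gupta vs Ferraro: Ferraro wins 7–2.
Gupta vs Larsen: 3+4+2 = 9 for Gupta, 0 for Larsen — Gupta by 9–0.
Gupta beats Singh, Larsen; loses to Ruiz, Ekwueme, Ferraro — 2 pairwise wins.

2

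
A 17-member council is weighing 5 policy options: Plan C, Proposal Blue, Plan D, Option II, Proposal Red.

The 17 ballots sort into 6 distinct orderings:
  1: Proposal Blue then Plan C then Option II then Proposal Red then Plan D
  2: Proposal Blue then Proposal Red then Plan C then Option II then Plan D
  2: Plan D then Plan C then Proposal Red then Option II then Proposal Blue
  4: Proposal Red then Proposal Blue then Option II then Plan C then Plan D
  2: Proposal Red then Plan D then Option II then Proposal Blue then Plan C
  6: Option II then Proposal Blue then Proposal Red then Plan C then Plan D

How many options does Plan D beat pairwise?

Plan D against each rival (17 council members):
Plan D vs Plan C: Plan D is ranked higher on 2+2 = 4 ballots, Plan C on 13. Plan C wins 13–4.
Plan D–Proposal Blue: Proposal Blue 13–4.
Plan D vs Option II: Option II wins 13–4.
Plan D vs Proposal Red: Proposal Red, 15–2.
Plan D beats no one; loses to Plan C, Proposal Blue, Option II, Proposal Red — 0 pairwise wins.

0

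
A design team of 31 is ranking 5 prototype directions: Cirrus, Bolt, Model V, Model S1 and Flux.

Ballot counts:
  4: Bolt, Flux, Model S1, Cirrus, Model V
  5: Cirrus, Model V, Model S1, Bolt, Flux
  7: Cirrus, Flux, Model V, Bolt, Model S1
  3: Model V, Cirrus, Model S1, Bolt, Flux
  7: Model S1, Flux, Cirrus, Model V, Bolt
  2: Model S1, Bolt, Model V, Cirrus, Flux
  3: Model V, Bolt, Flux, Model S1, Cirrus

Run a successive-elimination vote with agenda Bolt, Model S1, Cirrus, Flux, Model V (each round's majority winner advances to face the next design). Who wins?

Model V

Round 1: Bolt vs Model S1 — 14–17, Model S1 advances.
Round 2: Model S1 vs Cirrus — 16–15, Model S1 advances.
Round 3: Model S1 vs Flux — 17–14, Model S1 advances.
Round 4: Model S1 vs Model V — 13–18, Model V advances.
The agenda winner is Model V.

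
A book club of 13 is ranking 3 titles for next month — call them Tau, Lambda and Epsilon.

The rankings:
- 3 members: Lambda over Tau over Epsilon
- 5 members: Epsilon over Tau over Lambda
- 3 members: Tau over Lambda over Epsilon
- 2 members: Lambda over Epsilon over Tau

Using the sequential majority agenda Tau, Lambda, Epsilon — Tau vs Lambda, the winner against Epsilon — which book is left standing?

Round 1: Tau vs Lambda — 8–5, Tau advances.
Round 2: Tau vs Epsilon — 6–7, Epsilon advances.
The agenda winner is Epsilon.

Epsilon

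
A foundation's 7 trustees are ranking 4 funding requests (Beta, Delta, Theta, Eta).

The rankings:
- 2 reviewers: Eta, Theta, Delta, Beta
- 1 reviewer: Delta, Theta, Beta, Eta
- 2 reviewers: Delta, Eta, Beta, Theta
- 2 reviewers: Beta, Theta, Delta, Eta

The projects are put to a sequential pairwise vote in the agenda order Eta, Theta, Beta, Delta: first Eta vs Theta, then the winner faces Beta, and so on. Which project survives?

Round 1: Eta vs Theta — 4–3, Eta advances.
Round 2: Eta vs Beta — 4–3, Eta advances.
Round 3: Eta vs Delta — 2–5, Delta advances.
The agenda winner is Delta.

Delta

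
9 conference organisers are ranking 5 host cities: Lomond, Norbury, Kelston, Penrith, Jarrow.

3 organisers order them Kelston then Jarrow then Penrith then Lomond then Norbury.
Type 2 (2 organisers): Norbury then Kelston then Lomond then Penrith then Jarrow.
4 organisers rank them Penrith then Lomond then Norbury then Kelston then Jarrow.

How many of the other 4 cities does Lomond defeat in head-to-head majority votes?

Lomond against each rival (9 organisers):
Lomond vs Norbury: Lomond preferred on 3+4 = 7 ballots; Lomond wins 7–2.
Lomond vs Kelston: Kelston wins 5–4.
Lomond vs Penrith: Lomond is ranked higher on 2 ballots, Penrith on 7. Penrith wins 7–2.
Lomond vs Jarrow: Lomond wins 6–3.
Lomond beats Norbury, Jarrow; loses to Kelston, Penrith — 2 pairwise wins.

2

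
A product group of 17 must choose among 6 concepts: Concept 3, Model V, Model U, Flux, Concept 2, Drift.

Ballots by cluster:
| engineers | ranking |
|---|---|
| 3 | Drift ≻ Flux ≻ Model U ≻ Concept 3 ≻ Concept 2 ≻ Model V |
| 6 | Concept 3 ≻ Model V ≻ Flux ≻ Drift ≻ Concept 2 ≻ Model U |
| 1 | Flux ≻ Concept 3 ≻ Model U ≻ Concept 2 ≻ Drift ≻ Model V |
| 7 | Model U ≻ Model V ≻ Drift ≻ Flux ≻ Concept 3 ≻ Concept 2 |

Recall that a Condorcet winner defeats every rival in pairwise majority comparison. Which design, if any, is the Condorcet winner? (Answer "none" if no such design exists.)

none

Head-to-head results (17 engineers):
Concept 3 vs Model V: 10 to 7, Concept 3.
Concept 3 vs Model U: Concept 3 preferred on 6+1 = 7 ballots; Model U wins 10–7.
Concept 3 vs Flux: 6 for Concept 3, 11 for Flux — Flux by 11–6.
Concept 3 vs Concept 2: 3+6+1+7 = 17 for Concept 3, 0 for Concept 2 — Concept 3 by 17–0.
Concept 3 vs Drift: 6+1 = 7 for Concept 3, 10 for Drift — Drift by 10–7.
Model V vs Model U: Model V is ranked higher on 6 ballots, Model U on 11. Model U wins 11–6.
Model V vs Flux: Model V preferred on 6+7 = 13 ballots; Model V wins 13–4.
Model V vs Concept 2: 6+7 = 13 for Model V, 4 for Concept 2 — Model V by 13–4.
Model V vs Drift: 13 to 4, Model V.
Model U vs Flux: Model U preferred on 7 ballots; Flux wins 10–7.
Model U vs Concept 2: Model U is ranked higher on 3+1+7 = 11 ballots, Concept 2 on 6. Model U wins 11–6.
Model U vs Drift: Model U is ranked higher on 1+7 = 8 ballots, Drift on 9. Drift wins 9–8.
Flux vs Concept 2: 17 to 0, Flux.
Flux vs Drift: Flux preferred on 6+1 = 7 ballots; Drift wins 10–7.
Concept 2 vs Drift: Concept 2 preferred on 1 ballot; Drift wins 16–1.
Each design drops at least one matchup (Concept 3 loses to Model U; Model V loses to Concept 3; Model U loses to Flux; Flux loses to Model V; Concept 2 loses to Concept 3; Drift loses to Model V); the cycle Concept 3 > Model V > Flux > Concept 3 rules out a Condorcet winner.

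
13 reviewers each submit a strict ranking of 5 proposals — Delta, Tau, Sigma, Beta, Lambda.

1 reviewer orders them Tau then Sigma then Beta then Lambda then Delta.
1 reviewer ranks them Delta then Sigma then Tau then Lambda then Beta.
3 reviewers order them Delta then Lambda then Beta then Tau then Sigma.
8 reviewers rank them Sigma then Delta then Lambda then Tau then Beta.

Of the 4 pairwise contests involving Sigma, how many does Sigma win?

Sigma against each rival (13 reviewers):
Sigma–Delta: Sigma 9–4.
Sigma vs Tau: Sigma wins 9–4.
Sigma vs Beta: Sigma, 10–3.
Sigma vs Lambda: Sigma is ranked higher on 1+1+8 = 10 ballots, Lambda on 3. Sigma wins 10–3.
Sigma beats Delta, Tau, Beta, Lambda — 4 pairwise wins.

4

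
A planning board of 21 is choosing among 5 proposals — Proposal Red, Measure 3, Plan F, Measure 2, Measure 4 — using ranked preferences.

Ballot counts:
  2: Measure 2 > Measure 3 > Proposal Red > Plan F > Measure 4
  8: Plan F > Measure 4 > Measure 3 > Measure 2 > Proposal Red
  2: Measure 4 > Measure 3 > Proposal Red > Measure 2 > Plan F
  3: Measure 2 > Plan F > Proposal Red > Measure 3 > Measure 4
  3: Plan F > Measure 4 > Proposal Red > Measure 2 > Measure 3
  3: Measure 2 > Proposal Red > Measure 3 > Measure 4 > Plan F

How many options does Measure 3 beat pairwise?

1

Measure 3 against each rival (21 council members):
Measure 3 vs Proposal Red: Measure 3 is ranked higher on 2+8+2 = 12 ballots, Proposal Red on 9. Measure 3 wins 12–9.
Measure 3 vs Plan F: Plan F wins 14–7.
Measure 3–Measure 2: Measure 2 11–10.
Measure 3 vs Measure 4: 2+3+3 = 8 for Measure 3, 13 for Measure 4 — Measure 4 by 13–8.
Measure 3 beats Proposal Red; loses to Plan F, Measure 2, Measure 4 — 1 pairwise win.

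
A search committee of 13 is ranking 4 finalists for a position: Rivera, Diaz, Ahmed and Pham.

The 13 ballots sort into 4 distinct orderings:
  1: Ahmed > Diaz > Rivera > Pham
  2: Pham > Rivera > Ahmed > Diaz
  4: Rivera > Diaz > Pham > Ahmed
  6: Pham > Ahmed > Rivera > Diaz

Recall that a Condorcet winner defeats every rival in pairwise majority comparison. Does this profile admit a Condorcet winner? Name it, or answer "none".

Head-to-head results (13 committee members):
Rivera vs Diaz: Rivera wins 12–1.
Rivera vs Ahmed: Ahmed, 7–6.
Rivera vs Pham: Pham wins 8–5.
Diaz–Ahmed: Ahmed 9–4.
Diaz vs Pham: Pham wins 8–5.
Ahmed vs Pham: Pham wins 12–1.
Pham beats each of Rivera, Diaz, Ahmed — Pham is the Condorcet winner.

Pham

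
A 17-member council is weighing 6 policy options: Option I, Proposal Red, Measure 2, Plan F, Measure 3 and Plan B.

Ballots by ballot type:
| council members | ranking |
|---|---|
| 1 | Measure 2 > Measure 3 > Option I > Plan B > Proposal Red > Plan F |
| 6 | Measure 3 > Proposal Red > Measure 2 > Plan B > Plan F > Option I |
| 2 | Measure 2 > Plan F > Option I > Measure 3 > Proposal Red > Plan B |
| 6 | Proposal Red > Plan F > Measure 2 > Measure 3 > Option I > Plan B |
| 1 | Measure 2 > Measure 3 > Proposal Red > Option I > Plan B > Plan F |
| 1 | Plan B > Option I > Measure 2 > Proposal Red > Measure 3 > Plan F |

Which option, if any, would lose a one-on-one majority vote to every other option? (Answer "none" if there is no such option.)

none

Head-to-head results (17 council members):
Option I vs Proposal Red: Option I is ranked higher on 1+2+1 = 4 ballots, Proposal Red on 13. Proposal Red wins 13–4.
Option I vs Measure 2: Option I preferred on 1 ballot; Measure 2 wins 16–1.
Option I vs Plan F: Plan F wins 14–3.
Option I–Measure 3: Measure 3 14–3.
Option I vs Plan B: 10 to 7, Option I.
Proposal Red vs Measure 2: 6+6 = 12 for Proposal Red, 5 for Measure 2 — Proposal Red by 12–5.
Proposal Red vs Plan F: Proposal Red wins 15–2.
Proposal Red vs Measure 3: Proposal Red is ranked higher on 6+1 = 7 ballots, Measure 3 on 10. Measure 3 wins 10–7.
Proposal Red vs Plan B: Proposal Red is ranked higher on 6+2+6+1 = 15 ballots, Plan B on 2. Proposal Red wins 15–2.
Measure 2 vs Plan F: 11 to 6, Measure 2.
Measure 2 vs Measure 3: 11 to 6, Measure 2.
Measure 2 vs Plan B: Measure 2, 16–1.
Plan F–Measure 3: Measure 3 9–8.
Plan F vs Plan B: 2+6 = 8 for Plan F, 9 for Plan B — Plan B by 9–8.
Measure 3 vs Plan B: Measure 3, 16–1.
Every option wins at least one matchup (Option I beats Plan B; Proposal Red beats Option I; Measure 2 beats Option I; Plan F beats Option I; Measure 3 beats Option I; Plan B beats Plan F), so there is no Condorcet loser.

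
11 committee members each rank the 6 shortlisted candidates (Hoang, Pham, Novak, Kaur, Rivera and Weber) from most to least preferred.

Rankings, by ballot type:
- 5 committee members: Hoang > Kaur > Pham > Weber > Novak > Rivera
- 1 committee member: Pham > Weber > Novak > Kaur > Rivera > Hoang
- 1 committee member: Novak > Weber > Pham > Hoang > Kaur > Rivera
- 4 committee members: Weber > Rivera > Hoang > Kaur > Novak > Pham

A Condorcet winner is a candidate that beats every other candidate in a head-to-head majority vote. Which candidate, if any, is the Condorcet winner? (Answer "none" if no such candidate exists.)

none

Check each pair by majority over 11 ballots:
Hoang vs Pham: Hoang preferred on 5+4 = 9 ballots; Hoang wins 9–2.
Hoang vs Novak: 9 to 2, Hoang.
Hoang vs Kaur: Hoang preferred on 5+1+4 = 10 ballots; Hoang wins 10–1.
Hoang vs Rivera: 6 to 5, Hoang.
Hoang vs Weber: 5 to 6, Weber.
Pham vs Novak: 5+1 = 6 for Pham, 5 for Novak — Pham by 6–5.
Pham vs Kaur: Pham preferred on 1+1 = 2 ballots; Kaur wins 9–2.
Pham vs Rivera: 7 to 4, Pham.
Pham vs Weber: 6 to 5, Pham.
Novak vs Kaur: Novak is ranked higher on 1+1 = 2 ballots, Kaur on 9. Kaur wins 9–2.
Novak vs Rivera: Novak is ranked higher on 5+1+1 = 7 ballots, Rivera on 4. Novak wins 7–4.
Novak vs Weber: 1 to 10, Weber.
Kaur vs Rivera: Kaur is ranked higher on 5+1+1 = 7 ballots, Rivera on 4. Kaur wins 7–4.
Kaur vs Weber: Kaur is ranked higher on 5 ballots, Weber on 6. Weber wins 6–5.
Rivera vs Weber: 0 for Rivera, 11 for Weber — Weber by 11–0.
Each candidate drops at least one matchup (Hoang loses to Weber; Pham loses to Hoang; Novak loses to Hoang; Kaur loses to Hoang; Rivera loses to Hoang; Weber loses to Pham); the cycle Hoang > Pham > Weber > Hoang rules out a Condorcet winner.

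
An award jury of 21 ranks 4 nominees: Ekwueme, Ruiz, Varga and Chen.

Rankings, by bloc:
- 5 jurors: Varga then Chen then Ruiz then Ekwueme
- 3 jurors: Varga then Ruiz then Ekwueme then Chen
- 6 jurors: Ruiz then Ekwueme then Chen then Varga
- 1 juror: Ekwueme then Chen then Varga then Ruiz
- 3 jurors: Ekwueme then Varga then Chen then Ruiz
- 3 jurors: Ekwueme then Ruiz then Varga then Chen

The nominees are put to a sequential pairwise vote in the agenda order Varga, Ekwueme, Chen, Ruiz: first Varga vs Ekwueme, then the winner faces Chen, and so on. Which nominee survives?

Round 1: Varga vs Ekwueme — 8–13, Ekwueme advances.
Round 2: Ekwueme vs Chen — 16–5, Ekwueme advances.
Round 3: Ekwueme vs Ruiz — 7–14, Ruiz advances.
The agenda winner is Ruiz.

Ruiz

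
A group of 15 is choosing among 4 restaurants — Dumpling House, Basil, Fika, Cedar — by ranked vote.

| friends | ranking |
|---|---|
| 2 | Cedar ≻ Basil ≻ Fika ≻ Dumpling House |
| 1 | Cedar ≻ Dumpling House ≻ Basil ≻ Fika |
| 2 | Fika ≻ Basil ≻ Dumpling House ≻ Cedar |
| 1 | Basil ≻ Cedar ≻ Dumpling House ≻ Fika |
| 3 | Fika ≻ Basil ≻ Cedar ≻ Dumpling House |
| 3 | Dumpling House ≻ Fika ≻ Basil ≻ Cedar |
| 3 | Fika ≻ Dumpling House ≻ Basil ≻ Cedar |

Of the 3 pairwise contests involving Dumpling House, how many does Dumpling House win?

1

Dumpling House against each rival (15 friends):
Dumpling House vs Basil: Basil, 8–7.
Dumpling House vs Fika: Fika wins 10–5.
Dumpling House vs Cedar: 8 to 7, Dumpling House.
Dumpling House beats Cedar; loses to Basil, Fika — 1 pairwise win.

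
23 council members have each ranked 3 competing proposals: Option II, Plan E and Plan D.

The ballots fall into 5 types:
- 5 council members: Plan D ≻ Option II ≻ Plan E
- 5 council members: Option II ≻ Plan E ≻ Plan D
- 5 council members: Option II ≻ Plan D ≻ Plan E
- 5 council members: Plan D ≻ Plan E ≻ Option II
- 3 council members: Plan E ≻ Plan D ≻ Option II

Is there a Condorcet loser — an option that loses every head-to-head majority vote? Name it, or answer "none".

Head-to-head results (23 council members):
Option II vs Plan E: 15 to 8, Option II.
Option II vs Plan D: Plan D wins 13–10.
Plan E vs Plan D: Plan E preferred on 5+3 = 8 ballots; Plan D wins 15–8.
Plan E loses to every other option — it is the Condorcet loser.

Plan E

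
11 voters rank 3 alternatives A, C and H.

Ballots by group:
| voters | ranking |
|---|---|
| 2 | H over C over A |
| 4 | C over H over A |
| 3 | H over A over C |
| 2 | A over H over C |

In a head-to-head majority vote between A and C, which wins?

C

Ballots ranking A above C: 3 + 2 = 5.
Ballots ranking C above A: 11 − 5 = 6.
C wins the head-to-head 6–5.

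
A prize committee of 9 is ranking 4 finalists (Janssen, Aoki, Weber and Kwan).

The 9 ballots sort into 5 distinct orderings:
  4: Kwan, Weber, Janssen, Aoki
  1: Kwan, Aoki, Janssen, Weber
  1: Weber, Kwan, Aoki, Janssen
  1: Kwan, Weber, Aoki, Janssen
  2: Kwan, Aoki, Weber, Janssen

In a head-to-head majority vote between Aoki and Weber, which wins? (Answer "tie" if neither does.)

Weber

Ballots ranking Aoki above Weber: 1 + 2 = 3.
Ballots ranking Weber above Aoki: 9 − 3 = 6.
Weber wins the head-to-head 6–3.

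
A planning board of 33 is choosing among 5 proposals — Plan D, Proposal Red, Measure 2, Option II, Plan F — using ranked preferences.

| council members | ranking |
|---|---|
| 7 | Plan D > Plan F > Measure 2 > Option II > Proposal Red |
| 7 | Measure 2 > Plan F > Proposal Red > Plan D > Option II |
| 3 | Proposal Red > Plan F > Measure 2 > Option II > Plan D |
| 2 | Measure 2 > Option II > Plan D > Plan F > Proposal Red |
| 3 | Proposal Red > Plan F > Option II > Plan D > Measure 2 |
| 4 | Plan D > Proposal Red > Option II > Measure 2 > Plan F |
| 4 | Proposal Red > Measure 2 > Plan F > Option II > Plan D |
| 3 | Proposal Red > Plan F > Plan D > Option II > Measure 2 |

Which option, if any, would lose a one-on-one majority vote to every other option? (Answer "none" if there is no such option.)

Option II

Pairwise majorities:
Plan D–Proposal Red: Proposal Red 20–13.
Plan D vs Measure 2: Plan D, 17–16.
Plan D vs Option II: Plan D is ranked higher on 7+7+4+3 = 21 ballots, Option II on 12. Plan D wins 21–12.
Plan D vs Plan F: Plan D is ranked higher on 7+2+4 = 13 ballots, Plan F on 20. Plan F wins 20–13.
Proposal Red vs Measure 2: Proposal Red is ranked higher on 3+3+4+4+3 = 17 ballots, Measure 2 on 16. Proposal Red wins 17–16.
Proposal Red vs Option II: Proposal Red preferred on 7+3+3+4+4+3 = 24 ballots; Proposal Red wins 24–9.
Proposal Red vs Plan F: Proposal Red preferred on 3+3+4+4+3 = 17 ballots; Proposal Red wins 17–16.
Measure 2 vs Option II: 23 to 10, Measure 2.
Measure 2 vs Plan F: Measure 2 preferred on 7+2+4+4 = 17 ballots; Measure 2 wins 17–16.
Option II vs Plan F: 6 to 27, Plan F.
Only Option II has no wins; Option II is the Condorcet loser.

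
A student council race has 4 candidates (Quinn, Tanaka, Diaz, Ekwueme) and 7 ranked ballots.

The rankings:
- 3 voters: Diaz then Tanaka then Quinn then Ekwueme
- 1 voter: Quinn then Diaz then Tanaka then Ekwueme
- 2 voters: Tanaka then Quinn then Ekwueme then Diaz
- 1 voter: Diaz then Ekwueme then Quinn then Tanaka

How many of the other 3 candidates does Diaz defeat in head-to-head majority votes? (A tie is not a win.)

Diaz against each rival (7 voters):
Diaz vs Quinn: 4 to 3, Diaz.
Diaz vs Tanaka: Diaz, 5–2.
Diaz vs Ekwueme: Diaz is ranked higher on 3+1+1 = 5 ballots, Ekwueme on 2. Diaz wins 5–2.
Diaz beats Quinn, Tanaka, Ekwueme — 3 pairwise wins.

3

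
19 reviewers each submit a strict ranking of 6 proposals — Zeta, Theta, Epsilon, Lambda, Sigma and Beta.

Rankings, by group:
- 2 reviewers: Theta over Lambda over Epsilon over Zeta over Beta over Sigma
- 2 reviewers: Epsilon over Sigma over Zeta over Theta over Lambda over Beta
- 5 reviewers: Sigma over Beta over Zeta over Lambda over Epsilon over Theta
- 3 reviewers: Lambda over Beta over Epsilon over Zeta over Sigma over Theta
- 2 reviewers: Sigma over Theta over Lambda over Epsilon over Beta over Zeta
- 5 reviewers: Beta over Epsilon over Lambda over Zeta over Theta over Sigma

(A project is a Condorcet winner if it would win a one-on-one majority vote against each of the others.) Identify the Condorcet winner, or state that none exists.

Check each pair by majority over 19 ballots:
Zeta vs Theta: Zeta, 15–4.
Zeta–Epsilon: Epsilon 14–5.
Zeta–Lambda: Lambda 12–7.
Zeta vs Sigma: Zeta wins 10–9.
Zeta vs Beta: Beta wins 15–4.
Theta vs Epsilon: Epsilon, 15–4.
Theta vs Lambda: Lambda wins 13–6.
Theta vs Sigma: Sigma wins 12–7.
Theta vs Beta: Beta wins 13–6.
Epsilon–Lambda: Lambda 12–7.
Epsilon vs Sigma: Epsilon, 12–7.
Epsilon–Beta: Beta 13–6.
Lambda–Sigma: Lambda 10–9.
Lambda vs Beta: Beta, 10–9.
Sigma vs Beta: Beta, 10–9.
Only Beta has no losses; Beta is the Condorcet winner.

Beta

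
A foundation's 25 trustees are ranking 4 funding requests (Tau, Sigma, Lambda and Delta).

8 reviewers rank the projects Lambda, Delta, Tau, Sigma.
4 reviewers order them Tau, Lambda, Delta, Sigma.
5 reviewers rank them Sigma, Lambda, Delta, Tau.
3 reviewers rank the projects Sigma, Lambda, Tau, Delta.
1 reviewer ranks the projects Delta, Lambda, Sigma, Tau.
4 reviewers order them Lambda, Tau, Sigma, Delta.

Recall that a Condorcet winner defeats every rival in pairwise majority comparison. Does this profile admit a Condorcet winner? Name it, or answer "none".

Lambda

Pairwise majorities:
Tau vs Sigma: 8+4+4 = 16 for Tau, 9 for Sigma — Tau by 16–9.
Tau vs Lambda: Tau is ranked higher on 4 ballots, Lambda on 21. Lambda wins 21–4.
Tau vs Delta: 4+3+4 = 11 for Tau, 14 for Delta — Delta by 14–11.
Sigma vs Lambda: Sigma preferred on 5+3 = 8 ballots; Lambda wins 17–8.
Sigma vs Delta: Sigma is ranked higher on 5+3+4 = 12 ballots, Delta on 13. Delta wins 13–12.
Lambda vs Delta: Lambda preferred on 8+4+5+3+4 = 24 ballots; Lambda wins 24–1.
Only Lambda has no losses; Lambda is the Condorcet winner.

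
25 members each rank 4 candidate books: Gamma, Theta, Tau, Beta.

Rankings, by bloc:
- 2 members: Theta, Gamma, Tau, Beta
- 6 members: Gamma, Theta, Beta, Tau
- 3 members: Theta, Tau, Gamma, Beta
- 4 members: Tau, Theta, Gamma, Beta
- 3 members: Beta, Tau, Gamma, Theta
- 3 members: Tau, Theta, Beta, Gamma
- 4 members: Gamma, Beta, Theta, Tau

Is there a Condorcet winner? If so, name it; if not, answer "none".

Check each pair by majority over 25 ballots:
Gamma vs Theta: 6+3+4 = 13 for Gamma, 12 for Theta — Gamma by 13–12.
Gamma vs Tau: 12 to 13, Tau.
Gamma vs Beta: 19 to 6, Gamma.
Theta vs Tau: 2+6+3+4 = 15 for Theta, 10 for Tau — Theta by 15–10.
Theta vs Beta: Theta preferred on 2+6+3+4+3 = 18 ballots; Theta wins 18–7.
Tau vs Beta: 12 to 13, Beta.
Each book drops at least one matchup (Gamma loses to Tau; Theta loses to Gamma; Tau loses to Theta; Beta loses to Gamma); the cycle Gamma → Theta → Tau → Gamma rules out a Condorcet winner.

none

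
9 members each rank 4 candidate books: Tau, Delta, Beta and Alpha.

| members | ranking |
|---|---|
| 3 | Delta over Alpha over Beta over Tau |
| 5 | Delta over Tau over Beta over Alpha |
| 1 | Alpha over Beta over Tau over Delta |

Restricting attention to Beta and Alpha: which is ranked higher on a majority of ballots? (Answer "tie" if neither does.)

Beta

Ballots ranking Beta above Alpha: 5.
Ballots ranking Alpha above Beta: 9 − 5 = 4.
Beta wins the head-to-head 5–4.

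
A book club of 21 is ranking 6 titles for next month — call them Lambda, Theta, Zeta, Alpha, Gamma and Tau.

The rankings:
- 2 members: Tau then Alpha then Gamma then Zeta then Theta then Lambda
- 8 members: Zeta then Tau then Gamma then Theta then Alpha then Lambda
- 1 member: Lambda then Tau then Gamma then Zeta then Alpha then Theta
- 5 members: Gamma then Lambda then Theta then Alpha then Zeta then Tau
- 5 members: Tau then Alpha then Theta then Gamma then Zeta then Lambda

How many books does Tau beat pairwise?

4

Tau against each rival (21 members):
Tau vs Lambda: Tau wins 15–6.
Tau vs Theta: Tau is ranked higher on 2+8+1+5 = 16 ballots, Theta on 5. Tau wins 16–5.
Tau vs Zeta: Zeta wins 13–8.
Tau–Alpha: Tau 16–5.
Tau–Gamma: Tau 16–5.
Tau beats Lambda, Theta, Alpha, Gamma; loses to Zeta — 4 pairwise wins.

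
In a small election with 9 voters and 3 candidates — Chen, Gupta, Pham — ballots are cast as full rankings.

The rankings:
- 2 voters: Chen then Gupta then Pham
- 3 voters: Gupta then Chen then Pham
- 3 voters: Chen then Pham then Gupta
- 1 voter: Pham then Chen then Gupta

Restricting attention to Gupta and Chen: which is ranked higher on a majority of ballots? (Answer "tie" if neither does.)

Ballots ranking Gupta above Chen: 3.
Ballots ranking Chen above Gupta: 9 − 3 = 6.
Chen wins the head-to-head 6–3.

Chen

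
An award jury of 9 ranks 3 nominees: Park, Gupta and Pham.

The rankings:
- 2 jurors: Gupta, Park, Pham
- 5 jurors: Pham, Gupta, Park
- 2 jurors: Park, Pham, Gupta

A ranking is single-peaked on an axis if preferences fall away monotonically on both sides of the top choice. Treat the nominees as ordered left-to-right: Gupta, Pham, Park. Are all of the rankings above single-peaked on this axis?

Axis positions: Gupta=1, Pham=2, Park=3.
Type 1: ranking walks positions 1-3-2; Park is ranked above Pham even though Pham lies between Park and the peak Gupta on the axis — preferences dip and rise again. Not single-peaked.
Type 2 (peak Pham at position 2): ranking walks positions 2-1-3, expanding outward from the peak — single-peaked.
Type 3 (peak Park at position 3): ranking walks positions 3-2-1, expanding outward from the peak — single-peaked.
Type 1 violates single-peakedness, so the profile is not single-peaked on this axis.

no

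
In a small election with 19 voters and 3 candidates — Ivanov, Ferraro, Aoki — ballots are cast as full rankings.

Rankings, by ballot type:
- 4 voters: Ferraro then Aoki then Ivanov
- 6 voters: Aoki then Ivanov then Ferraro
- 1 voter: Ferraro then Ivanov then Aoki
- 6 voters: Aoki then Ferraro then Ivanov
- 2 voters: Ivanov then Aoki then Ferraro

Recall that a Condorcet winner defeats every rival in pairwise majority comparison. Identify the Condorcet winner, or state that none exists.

Pairwise majorities:
Ivanov vs Ferraro: Ferraro, 11–8.
Ivanov vs Aoki: Aoki wins 16–3.
Ferraro vs Aoki: Ferraro preferred on 4+1 = 5 ballots; Aoki wins 14–5.
Only Aoki has no losses; Aoki is the Condorcet winner.

Aoki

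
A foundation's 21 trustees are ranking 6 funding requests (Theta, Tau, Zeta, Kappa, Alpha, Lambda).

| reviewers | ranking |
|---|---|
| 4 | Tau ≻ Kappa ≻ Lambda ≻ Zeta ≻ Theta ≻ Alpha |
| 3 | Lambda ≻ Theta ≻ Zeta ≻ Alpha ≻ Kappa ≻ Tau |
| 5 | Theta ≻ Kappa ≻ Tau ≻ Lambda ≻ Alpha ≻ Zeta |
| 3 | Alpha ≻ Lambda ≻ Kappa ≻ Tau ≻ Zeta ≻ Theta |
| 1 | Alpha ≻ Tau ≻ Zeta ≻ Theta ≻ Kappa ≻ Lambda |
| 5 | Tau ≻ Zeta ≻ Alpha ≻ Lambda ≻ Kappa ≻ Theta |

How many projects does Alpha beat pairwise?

1

Alpha against each rival (21 reviewers):
Alpha vs Theta: Theta wins 12–9.
Alpha vs Tau: Alpha is ranked higher on 3+3+1 = 7 ballots, Tau on 14. Tau wins 14–7.
Alpha–Zeta: Zeta 12–9.
Alpha vs Kappa: 3+3+1+5 = 12 for Alpha, 9 for Kappa — Alpha by 12–9.
Alpha vs Lambda: Lambda wins 12–9.
Alpha beats Kappa; loses to Theta, Tau, Zeta, Lambda — 1 pairwise win.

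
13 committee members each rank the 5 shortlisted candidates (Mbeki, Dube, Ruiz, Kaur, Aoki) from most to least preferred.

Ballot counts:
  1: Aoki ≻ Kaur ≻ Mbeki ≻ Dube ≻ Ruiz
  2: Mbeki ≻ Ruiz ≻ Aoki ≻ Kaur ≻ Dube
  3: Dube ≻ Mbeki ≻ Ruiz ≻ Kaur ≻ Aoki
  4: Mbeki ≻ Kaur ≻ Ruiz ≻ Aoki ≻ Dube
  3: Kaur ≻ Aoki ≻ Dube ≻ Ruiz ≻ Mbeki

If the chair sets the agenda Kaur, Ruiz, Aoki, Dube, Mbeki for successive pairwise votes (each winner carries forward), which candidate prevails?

Mbeki

Round 1: Kaur vs Ruiz — 8–5, Kaur advances.
Round 2: Kaur vs Aoki — 10–3, Kaur advances.
Round 3: Kaur vs Dube — 10–3, Kaur advances.
Round 4: Kaur vs Mbeki — 4–9, Mbeki advances.
Mbeki survives the agenda.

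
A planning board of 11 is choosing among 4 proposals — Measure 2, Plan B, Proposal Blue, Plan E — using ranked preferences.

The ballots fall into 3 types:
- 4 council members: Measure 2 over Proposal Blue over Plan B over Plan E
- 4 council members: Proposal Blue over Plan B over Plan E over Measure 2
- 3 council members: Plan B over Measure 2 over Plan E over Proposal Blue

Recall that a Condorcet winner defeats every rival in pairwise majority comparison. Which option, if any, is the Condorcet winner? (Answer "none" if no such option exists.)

none

Pairwise majorities:
Measure 2 vs Plan B: 4 for Measure 2, 7 for Plan B — Plan B by 7–4.
Measure 2 vs Proposal Blue: 7 to 4, Measure 2.
Measure 2 vs Plan E: Measure 2 preferred on 4+3 = 7 ballots; Measure 2 wins 7–4.
Plan B vs Proposal Blue: 3 to 8, Proposal Blue.
Plan B vs Plan E: Plan B preferred on 4+4+3 = 11 ballots; Plan B wins 11–0.
Proposal Blue vs Plan E: 4+4 = 8 for Proposal Blue, 3 for Plan E — Proposal Blue by 8–3.
Every option loses at least once (Measure 2 loses to Plan B; Plan B loses to Proposal Blue; Proposal Blue loses to Measure 2; Plan E loses to Measure 2). The majority relation contains the cycle Measure 2 beats Proposal Blue beats Plan B beats Measure 2, so there is no Condorcet winner.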